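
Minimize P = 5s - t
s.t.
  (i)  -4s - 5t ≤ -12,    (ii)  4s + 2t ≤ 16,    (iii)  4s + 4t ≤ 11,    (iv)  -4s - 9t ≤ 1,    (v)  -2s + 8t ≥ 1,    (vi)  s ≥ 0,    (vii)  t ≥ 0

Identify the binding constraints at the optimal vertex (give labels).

(iii) and (vi)

Vertices and P = 5s - t:
  (7/4, 1) → P = 31/4
  (0, 12/5) → P = -12/5
  (0, 11/4) → P = -11/4

The minimum is at (0, 11/4). Substituting into each constraint, equality holds for (iii) and (vi); the remaining constraints have slack.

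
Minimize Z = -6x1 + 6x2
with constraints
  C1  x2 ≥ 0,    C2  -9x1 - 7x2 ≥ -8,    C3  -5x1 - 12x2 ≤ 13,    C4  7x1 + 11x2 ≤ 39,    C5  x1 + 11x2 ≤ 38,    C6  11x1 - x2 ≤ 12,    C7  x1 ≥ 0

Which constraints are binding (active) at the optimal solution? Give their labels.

C1 and C2

Vertices and Z = -6x1 + 6x2:
  (8/9, 0) → Z = -16/3
  (0, 0) → Z = 0
  (0, 8/7) → Z = 48/7

The minimum is at (8/9, 0). Substituting into each constraint, equality holds for C1 and C2; the remaining constraints have slack.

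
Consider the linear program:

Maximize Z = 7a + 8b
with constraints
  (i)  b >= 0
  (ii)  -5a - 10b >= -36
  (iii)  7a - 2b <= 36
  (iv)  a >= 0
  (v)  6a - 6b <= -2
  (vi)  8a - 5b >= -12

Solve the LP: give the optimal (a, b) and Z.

a = 98/45, b = 113/45, maximum Z = 106/3

Feasible corners and Z = 7a + 8b:
  (98/45, 113/45) → Z = 106/3
  (4/7, 116/35) → Z = 1068/35
  (0, 1/3) → Z = 8/3
  (0, 12/5) → Z = 96/5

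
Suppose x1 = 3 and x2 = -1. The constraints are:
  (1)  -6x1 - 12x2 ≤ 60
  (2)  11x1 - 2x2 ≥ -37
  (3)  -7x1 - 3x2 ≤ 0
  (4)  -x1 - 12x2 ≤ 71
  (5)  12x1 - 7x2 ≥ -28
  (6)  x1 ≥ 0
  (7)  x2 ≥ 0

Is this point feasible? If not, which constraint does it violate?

not feasible — violates (7)

Constraint (7): x2 = -1, which is not ≥ 0. All other constraints are satisfied.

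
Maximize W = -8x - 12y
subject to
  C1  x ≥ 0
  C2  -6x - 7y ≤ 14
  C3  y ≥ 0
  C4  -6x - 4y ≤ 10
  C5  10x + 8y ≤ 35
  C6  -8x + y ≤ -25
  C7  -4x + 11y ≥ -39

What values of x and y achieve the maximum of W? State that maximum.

x = 25/8, y = 0, maximum W = -25

Corner points and W = -8x - 12y:
  (7/2, 0) → W = -28
  (25/8, 0) → W = -25
  (235/74, 15/37) → W = -1120/37

The binding constraints are y = 0 and -8x + y = -25.
Solving simultaneously gives x = 25/8, y = 0.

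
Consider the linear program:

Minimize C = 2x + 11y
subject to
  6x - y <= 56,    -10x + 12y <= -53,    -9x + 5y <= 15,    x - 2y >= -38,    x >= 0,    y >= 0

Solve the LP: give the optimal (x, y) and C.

x = 53/10, y = 0, minimum C = 53/5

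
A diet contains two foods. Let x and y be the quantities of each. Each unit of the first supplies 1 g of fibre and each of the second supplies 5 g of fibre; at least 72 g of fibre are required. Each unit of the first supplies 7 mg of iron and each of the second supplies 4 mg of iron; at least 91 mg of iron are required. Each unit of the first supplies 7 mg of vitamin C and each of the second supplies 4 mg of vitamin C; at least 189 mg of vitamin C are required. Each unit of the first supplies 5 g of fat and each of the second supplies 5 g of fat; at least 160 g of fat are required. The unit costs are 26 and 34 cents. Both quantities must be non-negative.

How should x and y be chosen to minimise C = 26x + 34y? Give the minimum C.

Extreme points and C = 26x + 34y:
  (0, 189/4) → C = 3213/2
  (72, 0) → C = 1872
  (22, 10) → C = 912
  (61/3, 35/3) → C = 2776/3
The feasible region is unbounded (it extends along (0, 1), (1, 0)), but C strictly increases along every unbounded feasible direction, so there is no improving ray and the minimum is attained at a vertex.

The optimum lies where x + 5y = 72 and 5x + 5y = 160.
Solving simultaneously gives x = 22, y = 10.

x = 22, y = 10, minimum C = 912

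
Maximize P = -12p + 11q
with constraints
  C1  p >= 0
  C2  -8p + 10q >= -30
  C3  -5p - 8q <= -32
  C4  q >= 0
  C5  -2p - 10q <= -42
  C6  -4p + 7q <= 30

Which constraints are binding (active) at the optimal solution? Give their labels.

Extreme points and P = -12p + 11q:
  (0, 21/5) → P = 231/5
  (0, 30/7) → P = 330/7
  (36/5, 69/25) → P = -1401/25
  (255/8, 45/2) → P = -135

The maximum is at (0, 30/7). Substituting into each constraint, equality holds for C1 and C6; the remaining constraints have slack.

C1 and C6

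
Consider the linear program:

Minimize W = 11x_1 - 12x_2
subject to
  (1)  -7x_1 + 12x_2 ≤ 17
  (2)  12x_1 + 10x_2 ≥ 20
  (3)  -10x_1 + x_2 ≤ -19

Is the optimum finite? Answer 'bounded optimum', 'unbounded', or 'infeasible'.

Corner points and W = 11x_1 - 12x_2:
  (245/113, 303/113) → W = -941/113
  (15/8, -1/4) → W = 189/8
The feasible region has finitely many vertices and no improving ray; the minimum is -941/113 at (245/113, 303/113).

bounded optimum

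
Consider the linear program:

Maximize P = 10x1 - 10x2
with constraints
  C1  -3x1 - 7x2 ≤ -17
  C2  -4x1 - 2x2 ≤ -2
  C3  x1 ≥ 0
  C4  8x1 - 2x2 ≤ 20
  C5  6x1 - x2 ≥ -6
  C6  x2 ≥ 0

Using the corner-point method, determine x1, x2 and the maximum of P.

x1 = 87/31, x2 = 38/31, maximum P = 490/31

Feasible corners and P = 10x1 - 10x2:
  (0, 17/7) → P = -170/7
  (87/31, 38/31) → P = 490/31
  (0, 6) → P = -60
The feasible region is unbounded (it extends along (1, 6), (1, 4)), but P strictly decreases along every unbounded feasible direction, so there is no improving ray and the maximum is attained at a vertex.

The optimum lies where -3x1 - 7x2 = -17 and 8x1 - 2x2 = 20.
Solving simultaneously gives x1 = 87/31, x2 = 38/31.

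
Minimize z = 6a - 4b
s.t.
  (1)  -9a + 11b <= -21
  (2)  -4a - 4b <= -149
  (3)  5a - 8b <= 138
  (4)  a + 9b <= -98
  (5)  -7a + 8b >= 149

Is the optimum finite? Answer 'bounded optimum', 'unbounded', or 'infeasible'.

infeasible

The boundaries a + 9b = -98 and -7a + 8b = 149 meet at (-2125/71, -537/71), but that point violates -9a + 11b ≤ -21. Every candidate vertex is excluded by some other constraint, so the feasible region is empty.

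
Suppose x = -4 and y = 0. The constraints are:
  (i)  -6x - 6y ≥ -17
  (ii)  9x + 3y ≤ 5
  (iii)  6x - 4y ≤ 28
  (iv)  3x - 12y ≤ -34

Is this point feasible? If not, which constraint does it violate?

Constraint (iv): 3x - 12y = -12, which is not ≤ -34. All other constraints are satisfied.

not feasible — violates (iv)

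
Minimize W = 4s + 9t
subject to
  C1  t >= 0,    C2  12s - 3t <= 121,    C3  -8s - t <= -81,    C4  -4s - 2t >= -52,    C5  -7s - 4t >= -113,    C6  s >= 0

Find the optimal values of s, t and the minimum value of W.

Vertices and W = 4s + 9t:
  (91/9, 1/9) → W = 373/9
  (199/18, 35/9) → W = 713/9
  (55/6, 23/3) → W = 317/3

At the optimal vertex, 12s - 3t = 121 and -8s - t = -81.
Solving simultaneously gives s = 91/9, t = 1/9.

s = 91/9, t = 1/9, minimum W = 373/9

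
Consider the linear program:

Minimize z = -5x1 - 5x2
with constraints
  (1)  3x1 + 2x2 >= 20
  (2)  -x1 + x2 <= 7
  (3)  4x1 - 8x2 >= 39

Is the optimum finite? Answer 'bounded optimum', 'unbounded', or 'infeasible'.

From the feasible point (119/16, -37/32), moving in the direction (8, 4) keeps every constraint satisfied while z decreases without bound.

unbounded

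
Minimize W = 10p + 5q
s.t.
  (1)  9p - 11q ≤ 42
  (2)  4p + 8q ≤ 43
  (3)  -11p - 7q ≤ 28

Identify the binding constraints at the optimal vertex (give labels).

(2) and (3)

Extreme points and W = 10p + 5q:
  (809/116, 219/116) → W = 9185/116
  (-7/92, -357/92) → W = -1855/92
  (-35/4, 39/4) → W = -155/4

The minimum is at (-35/4, 39/4). Substituting into each constraint, equality holds for (2) and (3); the remaining constraints have slack.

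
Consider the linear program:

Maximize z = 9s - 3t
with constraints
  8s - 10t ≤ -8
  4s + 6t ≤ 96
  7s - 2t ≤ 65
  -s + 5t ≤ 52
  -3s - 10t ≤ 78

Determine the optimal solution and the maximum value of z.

Feasible corners and z = 9s - 3t:
  (114/11, 100/11) → z = 66
  (-86/11, -60/11) → z = -54
  (84/13, 152/13) → z = 300/13
  (-182/5, 78/25) → z = -8424/25

The optimum lies where 8s - 10t = -8 and 4s + 6t = 96.
Solving simultaneously gives s = 114/11, t = 100/11.

s = 114/11, t = 100/11, maximum z = 66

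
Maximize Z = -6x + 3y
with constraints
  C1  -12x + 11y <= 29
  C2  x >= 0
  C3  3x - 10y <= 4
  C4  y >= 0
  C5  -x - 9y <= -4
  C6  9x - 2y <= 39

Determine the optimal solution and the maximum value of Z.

x = 0, y = 29/11, maximum Z = 87/11

Vertices and Z = -6x + 3y:
  (0, 29/11) → Z = 87/11
  (487/75, 243/25) → Z = -49/5
  (0, 4/9) → Z = 4/3
  (76/37, 8/37) → Z = -432/37
  (191/42, 27/28) → Z = -683/28

The binding constraints are -12x + 11y = 29 and x = 0.
Solving simultaneously gives x = 0, y = 29/11.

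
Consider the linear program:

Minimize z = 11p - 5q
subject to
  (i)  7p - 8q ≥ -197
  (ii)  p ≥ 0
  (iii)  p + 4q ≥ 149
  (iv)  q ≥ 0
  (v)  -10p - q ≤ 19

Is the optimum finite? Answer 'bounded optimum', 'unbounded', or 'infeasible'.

bounded optimum

Extreme points and z = 11p - 5q:
  (101/9, 310/9) → z = -439/9
  (149, 0) → z = 1639
The feasible region has finitely many vertices and no improving ray; the minimum is -439/9 at (101/9, 310/9).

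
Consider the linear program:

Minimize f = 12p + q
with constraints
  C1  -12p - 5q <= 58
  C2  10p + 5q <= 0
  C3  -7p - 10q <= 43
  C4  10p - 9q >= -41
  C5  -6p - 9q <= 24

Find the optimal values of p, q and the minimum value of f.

Vertices and f = 12p + q:
  (-41/28, 41/14) → f = -205/14
  (2, -4) → f = 20
  (-65/16, 1/24) → f = -1169/24

The binding constraints are 10p - 9q = -41 and -6p - 9q = 24.
Solving simultaneously gives p = -65/16, q = 1/24.

p = -65/16, q = 1/24, minimum f = -1169/24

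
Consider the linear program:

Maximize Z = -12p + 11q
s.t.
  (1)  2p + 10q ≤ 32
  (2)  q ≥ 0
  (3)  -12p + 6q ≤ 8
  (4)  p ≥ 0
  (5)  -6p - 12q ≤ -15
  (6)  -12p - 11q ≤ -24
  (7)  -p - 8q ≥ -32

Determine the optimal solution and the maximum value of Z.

p = 28/33, q = 100/33, maximum Z = 764/33

Vertices and Z = -12p + 11q:
  (16, 0) → Z = -192
  (28/33, 100/33) → Z = 764/33
  (5/2, 0) → Z = -30
  (14/51, 32/17) → Z = 296/17
  (41/26, 6/13) → Z = -180/13

At the optimal vertex, 2p + 10q = 32 and -12p + 6q = 8.
Solving simultaneously gives p = 28/33, q = 100/33.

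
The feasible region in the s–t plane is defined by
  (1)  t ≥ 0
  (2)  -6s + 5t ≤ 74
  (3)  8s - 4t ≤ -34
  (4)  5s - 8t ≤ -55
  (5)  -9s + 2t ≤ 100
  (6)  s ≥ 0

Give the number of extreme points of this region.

Pairwise boundary intersections that survive every other constraint:
  (63/8, 97/4)
  (0, 74/5)
  (0, 17/2)

3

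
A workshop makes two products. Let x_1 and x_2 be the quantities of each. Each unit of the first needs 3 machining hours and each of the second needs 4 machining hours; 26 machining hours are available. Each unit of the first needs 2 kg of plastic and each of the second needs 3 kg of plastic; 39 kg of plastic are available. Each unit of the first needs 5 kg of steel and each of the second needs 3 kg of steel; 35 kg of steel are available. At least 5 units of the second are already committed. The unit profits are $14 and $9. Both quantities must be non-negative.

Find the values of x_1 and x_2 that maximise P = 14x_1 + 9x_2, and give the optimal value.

Corner points and P = 14x_1 + 9x_2:
  (0, 13/2) → P = 117/2
  (0, 5) → P = 45
  (2, 5) → P = 73

The binding constraints are 3x_1 + 4x_2 = 26 and x_2 = 5.
Solving simultaneously gives x_1 = 2, x_2 = 5.

x_1 = 2, x_2 = 5, maximum P = 73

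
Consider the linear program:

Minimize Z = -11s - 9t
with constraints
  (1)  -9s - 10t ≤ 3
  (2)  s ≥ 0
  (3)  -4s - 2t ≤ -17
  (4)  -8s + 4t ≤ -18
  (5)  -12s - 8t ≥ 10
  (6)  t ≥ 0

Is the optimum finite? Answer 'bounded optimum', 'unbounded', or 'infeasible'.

The boundaries -4s - 2t = -17 and -8s + 4t = -18 meet at (13/4, 2), but that point violates -12s - 8t ≥ 10. Every candidate vertex is excluded by some other constraint, so the feasible region is empty.

infeasible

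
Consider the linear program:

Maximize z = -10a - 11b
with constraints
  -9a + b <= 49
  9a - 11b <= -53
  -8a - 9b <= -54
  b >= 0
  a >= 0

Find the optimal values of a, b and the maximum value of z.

Feasible corners and z = -10a - 11b:
  (0, 49) → z = -539
  (9/13, 70/13) → z = -860/13
  (0, 6) → z = -66
The feasible region is unbounded (it extends along (11, 9), (1, 9)), but z strictly decreases along every unbounded feasible direction, so there is no improving ray and the maximum is attained at a vertex.

The binding constraints are -8a - 9b = -54 and a = 0.
Solving simultaneously gives a = 0, b = 6.

a = 0, b = 6, maximum z = -66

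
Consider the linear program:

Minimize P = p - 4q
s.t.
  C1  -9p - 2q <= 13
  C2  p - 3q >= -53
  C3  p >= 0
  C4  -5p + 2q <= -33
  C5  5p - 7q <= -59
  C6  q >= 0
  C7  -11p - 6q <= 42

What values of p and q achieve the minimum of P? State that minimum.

p = 97/4, q = 103/4, minimum P = -315/4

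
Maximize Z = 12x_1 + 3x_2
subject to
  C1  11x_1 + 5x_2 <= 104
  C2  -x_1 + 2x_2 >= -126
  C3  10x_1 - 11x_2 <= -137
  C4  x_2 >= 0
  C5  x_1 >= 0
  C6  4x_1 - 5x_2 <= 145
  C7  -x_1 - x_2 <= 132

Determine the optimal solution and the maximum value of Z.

x_1 = 51/19, x_2 = 283/19, maximum Z = 1461/19

Feasible corners and Z = 12x_1 + 3x_2:
  (51/19, 283/19) → Z = 1461/19
  (0, 104/5) → Z = 312/5
  (0, 137/11) → Z = 411/11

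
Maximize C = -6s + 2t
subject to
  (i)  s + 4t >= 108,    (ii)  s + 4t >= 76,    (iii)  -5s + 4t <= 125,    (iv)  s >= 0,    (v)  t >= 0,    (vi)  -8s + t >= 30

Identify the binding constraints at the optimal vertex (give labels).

(iii) and (iv)

Corner points and C = -6s + 2t:
  (0, 125/4) → C = 125/2
  (5/27, 850/27) → C = 1670/27
  (0, 30) → C = 60

The maximum is at (0, 125/4). Substituting into each constraint, equality holds for (iii) and (iv); the remaining constraints have slack.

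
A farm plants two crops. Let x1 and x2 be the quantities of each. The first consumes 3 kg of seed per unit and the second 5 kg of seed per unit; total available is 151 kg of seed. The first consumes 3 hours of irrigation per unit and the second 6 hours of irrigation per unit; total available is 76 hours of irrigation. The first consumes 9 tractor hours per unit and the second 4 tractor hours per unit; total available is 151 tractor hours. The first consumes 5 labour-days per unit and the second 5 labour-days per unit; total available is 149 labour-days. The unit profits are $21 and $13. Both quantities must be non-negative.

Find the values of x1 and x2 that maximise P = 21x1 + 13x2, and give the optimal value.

Corner points and P = 21x1 + 13x2:
  (0, 0) → P = 0
  (0, 38/3) → P = 494/3
  (151/9, 0) → P = 1057/3
  (43/3, 11/2) → P = 745/2

The binding constraints are 3x1 + 6x2 = 76 and 9x1 + 4x2 = 151.
Solving simultaneously gives x1 = 43/3, x2 = 11/2.

x1 = 43/3, x2 = 11/2, maximum P = 745/2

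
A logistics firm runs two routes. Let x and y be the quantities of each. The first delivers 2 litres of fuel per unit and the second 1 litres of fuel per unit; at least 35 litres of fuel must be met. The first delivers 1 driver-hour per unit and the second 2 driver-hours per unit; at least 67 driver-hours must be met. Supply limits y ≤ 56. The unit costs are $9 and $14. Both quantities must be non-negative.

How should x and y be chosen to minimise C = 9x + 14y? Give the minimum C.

x = 1, y = 33, minimum C = 471

Feasible corners and C = 9x + 14y:
  (0, 35) → C = 490
  (0, 56) → C = 784
  (67, 0) → C = 603
  (1, 33) → C = 471
The feasible region is unbounded (it extends along (1, 0)), but C strictly increases along every unbounded feasible direction, so there is no improving ray and the minimum is attained at a vertex.

The binding constraints are 2x + y = 35 and x + 2y = 67.
Solving simultaneously gives x = 1, y = 33.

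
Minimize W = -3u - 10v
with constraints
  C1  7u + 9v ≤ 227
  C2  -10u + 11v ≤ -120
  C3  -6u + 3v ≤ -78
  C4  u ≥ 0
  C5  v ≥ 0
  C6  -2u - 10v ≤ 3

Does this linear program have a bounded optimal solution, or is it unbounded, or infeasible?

bounded optimum

Vertices and W = -3u - 10v:
  (3577/167, 1430/167) → W = -25031/167
  (227/7, 0) → W = -681/7
  (83/6, 5/3) → W = -349/6
  (13, 0) → W = -39
The feasible region has finitely many vertices and no improving ray; the minimum is -25031/167 at (3577/167, 1430/167).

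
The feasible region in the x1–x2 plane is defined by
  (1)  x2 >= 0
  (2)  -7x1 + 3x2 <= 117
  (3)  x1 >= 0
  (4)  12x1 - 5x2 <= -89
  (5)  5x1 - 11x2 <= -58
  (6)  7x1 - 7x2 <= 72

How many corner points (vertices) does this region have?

Pairwise boundary intersections that survive every other constraint:
  (0, 39)
  (318, 781)
  (0, 89/5)

3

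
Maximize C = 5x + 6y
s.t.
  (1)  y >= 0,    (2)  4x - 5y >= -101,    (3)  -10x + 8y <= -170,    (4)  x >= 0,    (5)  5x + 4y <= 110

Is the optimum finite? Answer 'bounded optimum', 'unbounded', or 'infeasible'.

bounded optimum

Feasible corners and C = 5x + 6y:
  (17, 0) → C = 85
  (22, 0) → C = 110
  (39/2, 25/8) → C = 465/4
The feasible region has finitely many vertices and no improving ray; the maximum is 465/4 at (39/2, 25/8).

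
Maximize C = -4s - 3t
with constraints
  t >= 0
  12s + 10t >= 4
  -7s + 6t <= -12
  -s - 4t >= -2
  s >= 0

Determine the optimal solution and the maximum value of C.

s = 12/7, t = 0, maximum C = -48/7

Feasible corners and C = -4s - 3t:
  (12/7, 0) → C = -48/7
  (2, 0) → C = -8
  (30/17, 1/17) → C = -123/17

The binding constraints are t = 0 and -7s + 6t = -12.
Solving simultaneously gives s = 12/7, t = 0.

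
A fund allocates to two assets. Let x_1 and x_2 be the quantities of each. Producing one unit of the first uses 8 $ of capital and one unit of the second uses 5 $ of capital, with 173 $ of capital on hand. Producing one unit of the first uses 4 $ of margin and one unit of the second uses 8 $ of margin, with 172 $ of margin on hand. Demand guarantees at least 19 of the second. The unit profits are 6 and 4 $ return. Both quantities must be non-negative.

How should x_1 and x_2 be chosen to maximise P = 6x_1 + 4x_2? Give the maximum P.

x_1 = 5, x_2 = 19, maximum P = 106

Extreme points and P = 6x_1 + 4x_2:
  (0, 43/2) → P = 86
  (0, 19) → P = 76
  (5, 19) → P = 106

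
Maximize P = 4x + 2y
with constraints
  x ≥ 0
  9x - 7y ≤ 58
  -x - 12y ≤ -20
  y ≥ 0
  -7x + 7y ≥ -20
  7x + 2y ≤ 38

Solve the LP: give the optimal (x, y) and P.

Extreme points and P = 4x + 2y:
  (0, 5/3) → P = 10/3
  (0, 19) → P = 38
  (380/91, 120/91) → P = 1760/91
  (34/7, 2) → P = 164/7

x = 0, y = 19, maximum P = 38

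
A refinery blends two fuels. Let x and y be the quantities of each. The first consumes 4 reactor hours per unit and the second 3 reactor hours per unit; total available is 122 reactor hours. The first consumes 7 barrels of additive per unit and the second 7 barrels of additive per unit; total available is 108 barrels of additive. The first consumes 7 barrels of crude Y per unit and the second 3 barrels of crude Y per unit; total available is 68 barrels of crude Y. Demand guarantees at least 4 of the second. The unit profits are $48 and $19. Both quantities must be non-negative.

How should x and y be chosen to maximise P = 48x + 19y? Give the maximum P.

Corner points and P = 48x + 19y:
  (0, 108/7) → P = 2052/7
  (0, 4) → P = 76
  (38/7, 10) → P = 3154/7
  (8, 4) → P = 460

x = 8, y = 4, maximum P = 460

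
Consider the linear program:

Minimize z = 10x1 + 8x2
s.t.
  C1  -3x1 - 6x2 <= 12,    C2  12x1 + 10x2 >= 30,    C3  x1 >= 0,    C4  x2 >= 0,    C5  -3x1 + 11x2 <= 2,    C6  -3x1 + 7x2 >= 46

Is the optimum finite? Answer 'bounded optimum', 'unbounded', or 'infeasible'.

The boundaries 12x1 + 10x2 = 30 and x2 = 0 meet at (5/2, 0), but that point violates -3x1 + 7x2 ≥ 46. Every candidate vertex is excluded by some other constraint, so the feasible region is empty.

infeasible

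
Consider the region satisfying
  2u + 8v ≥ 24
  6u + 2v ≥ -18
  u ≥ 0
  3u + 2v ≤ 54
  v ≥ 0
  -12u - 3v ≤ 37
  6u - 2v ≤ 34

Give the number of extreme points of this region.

4

Of the 21 pairwise boundary intersections, those satisfying every inequality are:
  (0, 3)
  (80/13, 19/13)
  (0, 27)
  (88/9, 37/3)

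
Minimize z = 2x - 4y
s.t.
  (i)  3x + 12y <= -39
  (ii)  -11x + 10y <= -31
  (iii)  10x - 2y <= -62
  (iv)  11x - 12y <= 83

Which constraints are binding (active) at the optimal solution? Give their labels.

(ii) and (iii)

Feasible corners and z = 2x - 4y:
  (-341/39, -496/39) → z = 434/13
  (-229/11, -26) → z = 686/11
  (-65/7, -108/7) → z = 302/7

The minimum is at (-341/39, -496/39). Substituting into each constraint, equality holds for (ii) and (iii); the remaining constraints have slack.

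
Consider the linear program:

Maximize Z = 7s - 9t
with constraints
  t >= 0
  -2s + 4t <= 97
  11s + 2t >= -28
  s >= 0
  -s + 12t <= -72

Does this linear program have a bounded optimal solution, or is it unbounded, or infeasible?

unbounded

From the feasible point (72, 0), moving in the direction (12, 1) keeps every constraint satisfied while Z increases without bound.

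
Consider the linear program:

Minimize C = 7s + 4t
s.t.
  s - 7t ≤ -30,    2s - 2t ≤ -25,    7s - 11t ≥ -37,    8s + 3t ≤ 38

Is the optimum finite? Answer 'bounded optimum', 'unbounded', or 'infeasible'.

The boundaries s - 7t = -30 and 2s - 2t = -25 meet at (-115/12, 35/12), but that point violates 7s - 11t ≥ -37. Every candidate vertex is excluded by some other constraint, so the feasible region is empty.

infeasible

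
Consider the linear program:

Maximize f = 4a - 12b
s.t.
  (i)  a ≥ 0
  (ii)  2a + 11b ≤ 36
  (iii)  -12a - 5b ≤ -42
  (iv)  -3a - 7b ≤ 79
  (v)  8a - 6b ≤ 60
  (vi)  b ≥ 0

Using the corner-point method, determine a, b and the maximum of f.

a = 15/2, b = 0, maximum f = 30

Corner points and f = 4a - 12b:
  (141/61, 174/61) → f = -1524/61
  (219/25, 42/25) → f = 372/25
  (7/2, 0) → f = 14
  (15/2, 0) → f = 30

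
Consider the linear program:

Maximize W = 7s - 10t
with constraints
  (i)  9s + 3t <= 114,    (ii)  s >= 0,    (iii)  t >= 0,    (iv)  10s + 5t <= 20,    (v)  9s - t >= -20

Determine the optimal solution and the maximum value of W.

Corner points and W = 7s - 10t:
  (0, 0) → W = 0
  (0, 4) → W = -40
  (2, 0) → W = 14

s = 2, t = 0, maximum W = 14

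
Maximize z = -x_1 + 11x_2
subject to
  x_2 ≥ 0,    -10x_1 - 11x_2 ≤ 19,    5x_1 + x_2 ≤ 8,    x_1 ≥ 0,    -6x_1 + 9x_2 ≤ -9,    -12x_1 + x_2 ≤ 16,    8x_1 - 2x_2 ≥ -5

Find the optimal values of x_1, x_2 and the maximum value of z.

x_1 = 27/17, x_2 = 1/17, maximum z = -16/17

Vertices and z = -x_1 + 11x_2:
  (8/5, 0) → z = -8/5
  (3/2, 0) → z = -3/2
  (27/17, 1/17) → z = -16/17

The optimum lies where 5x_1 + x_2 = 8 and -6x_1 + 9x_2 = -9.
Solving simultaneously gives x_1 = 27/17, x_2 = 1/17.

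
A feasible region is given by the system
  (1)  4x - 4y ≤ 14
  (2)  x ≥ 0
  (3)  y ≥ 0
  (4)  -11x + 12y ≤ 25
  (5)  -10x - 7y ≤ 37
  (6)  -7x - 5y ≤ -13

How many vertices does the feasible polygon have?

4

Of the 15 pairwise boundary intersections, those satisfying every inequality are:
  (7/2, 0)
  (67, 127/2)
  (13/7, 0)
  (31/139, 318/139)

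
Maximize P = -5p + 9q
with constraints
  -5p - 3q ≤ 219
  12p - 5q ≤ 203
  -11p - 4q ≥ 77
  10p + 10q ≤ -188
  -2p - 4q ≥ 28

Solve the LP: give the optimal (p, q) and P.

Vertices and P = -5p + 9q:
  (-486/61, -3643/61) → P = -30357/61
  (-396/7, 149/7) → P = 3321/7
  (427/103, -3157/103) → P = -30548/103
  (-9/35, -649/35) → P = -828/5
  (-118/5, 24/5) → P = 806/5

p = -396/7, q = 149/7, maximum P = 3321/7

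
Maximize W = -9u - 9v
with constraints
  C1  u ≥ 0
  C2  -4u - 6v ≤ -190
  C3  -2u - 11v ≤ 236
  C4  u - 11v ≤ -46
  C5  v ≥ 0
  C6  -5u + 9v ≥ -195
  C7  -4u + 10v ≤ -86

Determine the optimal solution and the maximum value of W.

u = 703/17, v = 135/17, maximum W = -7542/17

Extreme points and W = -9u - 9v:
  (2559/46, 425/46) → W = -13428/23
  (703/17, 135/17) → W = -7542/17
  (84, 25) → W = -981

At the optimal vertex, u - 11v = -46 and -4u + 10v = -86.
Solving simultaneously gives u = 703/17, v = 135/17.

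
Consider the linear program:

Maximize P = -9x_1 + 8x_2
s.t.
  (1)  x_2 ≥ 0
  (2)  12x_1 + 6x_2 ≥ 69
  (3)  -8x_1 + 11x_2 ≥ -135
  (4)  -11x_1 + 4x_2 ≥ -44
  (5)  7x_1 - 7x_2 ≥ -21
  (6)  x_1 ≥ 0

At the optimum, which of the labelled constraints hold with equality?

Vertices and P = -9x_1 + 8x_2:
  (90/19, 77/38) → P = -502/19
  (17/6, 35/6) → P = 127/6
  (8, 11) → P = 16

The maximum is at (17/6, 35/6). Substituting into each constraint, equality holds for (2) and (5); the remaining constraints have slack.

(2) and (5)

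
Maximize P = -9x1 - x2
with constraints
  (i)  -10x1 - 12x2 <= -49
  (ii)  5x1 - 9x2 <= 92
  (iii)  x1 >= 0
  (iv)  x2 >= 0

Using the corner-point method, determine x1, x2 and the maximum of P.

Corner points and P = -9x1 - x2:
  (0, 49/12) → P = -49/12
  (49/10, 0) → P = -441/10
  (92/5, 0) → P = -828/5
The feasible region is unbounded (it extends along (0, 1), (9, 5)), but P strictly decreases along every unbounded feasible direction, so there is no improving ray and the maximum is attained at a vertex.

At the optimal vertex, -10x1 - 12x2 = -49 and x1 = 0.
Solving simultaneously gives x1 = 0, x2 = 49/12.

x1 = 0, x2 = 49/12, maximum P = -49/12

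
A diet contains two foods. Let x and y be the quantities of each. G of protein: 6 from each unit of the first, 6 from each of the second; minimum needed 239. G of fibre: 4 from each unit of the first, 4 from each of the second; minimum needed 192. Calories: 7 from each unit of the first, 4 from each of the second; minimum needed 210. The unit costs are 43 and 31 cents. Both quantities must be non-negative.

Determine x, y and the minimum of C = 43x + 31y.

The feasible region is unbounded (it extends along (0, 1), (1, 0)), but C strictly increases along every unbounded feasible direction, so there is no improving ray and the minimum is attained at a vertex.

x = 6, y = 42, minimum C = 1560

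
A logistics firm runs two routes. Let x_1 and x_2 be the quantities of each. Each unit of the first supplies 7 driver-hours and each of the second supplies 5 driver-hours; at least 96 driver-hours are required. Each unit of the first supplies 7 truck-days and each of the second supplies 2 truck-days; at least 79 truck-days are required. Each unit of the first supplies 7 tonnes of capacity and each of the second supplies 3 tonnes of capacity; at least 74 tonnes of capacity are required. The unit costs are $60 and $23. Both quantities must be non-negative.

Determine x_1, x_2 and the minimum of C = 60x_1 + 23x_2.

Extreme points and C = 60x_1 + 23x_2:
  (0, 79/2) → C = 1817/2
  (96/7, 0) → C = 5760/7
  (29/3, 17/3) → C = 2131/3
The feasible region is unbounded (it extends along (0, 1), (1, 0)), but C strictly increases along every unbounded feasible direction, so there is no improving ray and the minimum is attained at a vertex.

At the optimal vertex, 7x_1 + 5x_2 = 96 and 7x_1 + 2x_2 = 79.
Solving simultaneously gives x_1 = 29/3, x_2 = 17/3.

x_1 = 29/3, x_2 = 17/3, minimum C = 2131/3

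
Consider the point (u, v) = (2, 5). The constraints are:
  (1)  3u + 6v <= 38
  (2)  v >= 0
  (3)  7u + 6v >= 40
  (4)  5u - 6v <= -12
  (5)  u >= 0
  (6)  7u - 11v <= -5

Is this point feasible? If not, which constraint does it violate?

(1): 36 ≤ 38 ✓
(2): 5 ≥ 0 ✓
(3): 44 ≥ 40 ✓
(4): -20 ≤ -12 ✓
(5): 2 ≥ 0 ✓
(6): -41 ≤ -5 ✓

feasible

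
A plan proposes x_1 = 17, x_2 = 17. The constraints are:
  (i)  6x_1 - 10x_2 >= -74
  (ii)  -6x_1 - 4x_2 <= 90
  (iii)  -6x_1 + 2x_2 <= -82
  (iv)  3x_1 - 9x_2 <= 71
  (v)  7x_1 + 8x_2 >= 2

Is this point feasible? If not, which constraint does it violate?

not feasible — violates (iii)

Constraint (iii): -6x_1 + 2x_2 = -68, which is not ≤ -82. All other constraints are satisfied.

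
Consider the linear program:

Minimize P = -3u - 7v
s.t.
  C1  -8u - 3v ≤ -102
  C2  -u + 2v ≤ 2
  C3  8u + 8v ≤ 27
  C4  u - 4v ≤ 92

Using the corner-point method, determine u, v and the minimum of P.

u = 147/8, v = -15, minimum P = 399/8

Vertices and P = -3u - 7v:
  (147/8, -15) → P = 399/8
  (684/35, -634/35) → P = 2386/35
  (211/10, -709/40) → P = 2431/40

The optimum lies where -8u - 3v = -102 and 8u + 8v = 27.
Solving simultaneously gives u = 147/8, v = -15.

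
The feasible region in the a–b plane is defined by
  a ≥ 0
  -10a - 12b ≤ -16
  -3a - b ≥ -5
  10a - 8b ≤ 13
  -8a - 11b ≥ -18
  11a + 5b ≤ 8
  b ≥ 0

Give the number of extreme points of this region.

Of the 21 pairwise boundary intersections, those satisfying every inequality are:
  (0, 4/3)
  (0, 8/5)
  (8/41, 48/41)

3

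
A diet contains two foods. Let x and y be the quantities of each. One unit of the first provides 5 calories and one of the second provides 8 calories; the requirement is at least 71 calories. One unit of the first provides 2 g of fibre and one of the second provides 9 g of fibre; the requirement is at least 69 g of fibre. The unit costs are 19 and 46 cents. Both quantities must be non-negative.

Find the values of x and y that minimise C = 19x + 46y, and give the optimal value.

Feasible corners and C = 19x + 46y:
  (0, 71/8) → C = 1633/4
  (69/2, 0) → C = 1311/2
  (3, 7) → C = 379
The feasible region is unbounded (it extends along (0, 1), (1, 0)), but C strictly increases along every unbounded feasible direction, so there is no improving ray and the minimum is attained at a vertex.

The optimum lies where 5x + 8y = 71 and 2x + 9y = 69.
Solving simultaneously gives x = 3, y = 7.

x = 3, y = 7, minimum C = 379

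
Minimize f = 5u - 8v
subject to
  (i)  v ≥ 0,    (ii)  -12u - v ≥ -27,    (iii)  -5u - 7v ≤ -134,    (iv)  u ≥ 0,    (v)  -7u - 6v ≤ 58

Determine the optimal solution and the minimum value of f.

u = 0, v = 27, minimum f = -216

Corner points and f = 5u - 8v:
  (55/79, 1473/79) → f = -11509/79
  (0, 27) → f = -216
  (0, 134/7) → f = -1072/7

The optimum lies where -12u - v = -27 and u = 0.
Solving simultaneously gives u = 0, v = 27.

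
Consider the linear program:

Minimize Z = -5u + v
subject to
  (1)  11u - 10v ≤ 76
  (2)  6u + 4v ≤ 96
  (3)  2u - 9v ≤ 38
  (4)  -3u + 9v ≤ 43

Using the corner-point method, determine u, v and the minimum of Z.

u = 158/13, v = 75/13, minimum Z = -55

Extreme points and Z = -5u + v:
  (158/13, 75/13) → Z = -55
  (304/79, -266/79) → Z = -1786/79
  (346/33, 91/11) → Z = -1457/33
  (-81, -200/9) → Z = 3445/9

The optimum lies where 11u - 10v = 76 and 6u + 4v = 96.
Solving simultaneously gives u = 158/13, v = 75/13.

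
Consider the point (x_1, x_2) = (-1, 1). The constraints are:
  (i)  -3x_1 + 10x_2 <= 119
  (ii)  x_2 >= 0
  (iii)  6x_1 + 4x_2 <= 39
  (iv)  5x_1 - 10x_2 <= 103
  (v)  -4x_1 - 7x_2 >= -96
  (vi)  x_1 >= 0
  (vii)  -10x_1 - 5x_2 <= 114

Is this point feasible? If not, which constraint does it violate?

Constraint (vi): x_1 = -1, which is not ≥ 0. All other constraints are satisfied.

not feasible — violates (vi)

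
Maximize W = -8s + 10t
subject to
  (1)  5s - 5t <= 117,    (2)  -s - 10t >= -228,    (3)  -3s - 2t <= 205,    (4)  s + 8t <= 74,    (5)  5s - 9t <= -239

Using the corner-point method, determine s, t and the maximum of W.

Extreme points and W = -8s + 10t:
  (-894/11, 427/22) → W = 9287/11
  (-2323/37, -308/37) → W = 15504/37
  (-178/7, 87/7) → W = 2294/7

The optimum lies where -3s - 2t = 205 and s + 8t = 74.
Solving simultaneously gives s = -894/11, t = 427/22.

s = -894/11, t = 427/22, maximum W = 9287/11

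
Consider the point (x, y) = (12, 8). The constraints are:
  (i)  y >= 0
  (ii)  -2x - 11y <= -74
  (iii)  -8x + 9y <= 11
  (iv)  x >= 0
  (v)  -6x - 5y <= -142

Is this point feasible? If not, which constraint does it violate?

not feasible — violates (v)

Constraint (v): -6x - 5y = -112, which is not ≤ -142. All other constraints are satisfied.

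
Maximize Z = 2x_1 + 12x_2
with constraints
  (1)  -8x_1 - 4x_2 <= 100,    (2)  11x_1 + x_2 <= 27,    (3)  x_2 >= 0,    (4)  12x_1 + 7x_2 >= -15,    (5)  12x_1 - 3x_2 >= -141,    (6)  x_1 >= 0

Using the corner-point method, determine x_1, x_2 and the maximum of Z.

x_1 = 0, x_2 = 27, maximum Z = 324

Corner points and Z = 2x_1 + 12x_2:
  (27/11, 0) → Z = 54/11
  (0, 27) → Z = 324
  (0, 0) → Z = 0

At the optimal vertex, 11x_1 + x_2 = 27 and x_1 = 0.
Solving simultaneously gives x_1 = 0, x_2 = 27.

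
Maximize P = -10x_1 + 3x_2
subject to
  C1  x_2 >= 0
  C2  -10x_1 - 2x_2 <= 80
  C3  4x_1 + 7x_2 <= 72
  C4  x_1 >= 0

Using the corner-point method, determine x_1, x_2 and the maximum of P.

x_1 = 0, x_2 = 72/7, maximum P = 216/7

Vertices and P = -10x_1 + 3x_2:
  (18, 0) → P = -180
  (0, 0) → P = 0
  (0, 72/7) → P = 216/7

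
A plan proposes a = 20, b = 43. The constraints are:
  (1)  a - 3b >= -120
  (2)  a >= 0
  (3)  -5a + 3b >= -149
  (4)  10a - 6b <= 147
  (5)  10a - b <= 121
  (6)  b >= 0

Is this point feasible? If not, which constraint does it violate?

not feasible — violates (5)

Constraint (5): 10a - b = 157, which is not ≤ 121. All other constraints are satisfied.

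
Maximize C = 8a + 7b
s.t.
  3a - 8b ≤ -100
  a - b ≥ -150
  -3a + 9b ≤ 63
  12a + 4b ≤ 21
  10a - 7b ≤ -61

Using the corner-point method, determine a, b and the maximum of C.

Extreme points and C = 8a + 7b:
  (-220, -70) → C = -2250
  (-132, -37) → C = -1315
  (-429/2, -129/2) → C = -4335/2

The binding constraints are 3a - 8b = -100 and -3a + 9b = 63.
Solving simultaneously gives a = -132, b = -37.

a = -132, b = -37, maximum C = -1315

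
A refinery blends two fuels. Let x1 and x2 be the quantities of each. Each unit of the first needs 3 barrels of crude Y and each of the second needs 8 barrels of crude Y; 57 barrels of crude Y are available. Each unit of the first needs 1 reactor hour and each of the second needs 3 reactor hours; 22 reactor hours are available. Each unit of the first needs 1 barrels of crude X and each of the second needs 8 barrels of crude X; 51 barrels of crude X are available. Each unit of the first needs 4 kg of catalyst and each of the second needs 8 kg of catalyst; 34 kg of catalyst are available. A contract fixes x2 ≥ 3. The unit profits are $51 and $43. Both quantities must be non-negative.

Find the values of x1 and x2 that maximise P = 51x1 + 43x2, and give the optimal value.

x1 = 5/2, x2 = 3, maximum P = 513/2

Corner points and P = 51x1 + 43x2:
  (0, 17/4) → P = 731/4
  (0, 3) → P = 129
  (5/2, 3) → P = 513/2

The optimum lies where 4x1 + 8x2 = 34 and x2 = 3.
Solving simultaneously gives x1 = 5/2, x2 = 3.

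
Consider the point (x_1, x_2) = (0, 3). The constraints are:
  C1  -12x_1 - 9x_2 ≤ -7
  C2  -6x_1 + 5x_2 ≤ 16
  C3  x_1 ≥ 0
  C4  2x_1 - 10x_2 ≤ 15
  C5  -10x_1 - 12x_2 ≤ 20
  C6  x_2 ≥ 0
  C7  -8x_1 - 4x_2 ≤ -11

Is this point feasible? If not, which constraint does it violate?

C1: -27 ≤ -7 ✓
C2: 15 ≤ 16 ✓
C3: 0 ≥ 0 ✓
C4: -30 ≤ 15 ✓
C5: -36 ≤ 20 ✓
C6: 3 ≥ 0 ✓
C7: -12 ≤ -11 ✓

feasible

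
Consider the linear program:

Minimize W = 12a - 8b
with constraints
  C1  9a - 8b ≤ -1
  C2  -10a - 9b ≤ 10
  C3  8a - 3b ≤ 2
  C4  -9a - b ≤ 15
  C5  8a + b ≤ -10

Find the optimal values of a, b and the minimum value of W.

a = -5, b = 30, minimum W = -300

Corner points and W = 12a - 8b:
  (-125/71, 60/71) → W = -1980/71
  (-40/31, 10/31) → W = -560/31
  (-5, 30) → W = -300

The optimum lies where -9a - b = 15 and 8a + b = -10.
Solving simultaneously gives a = -5, b = 30.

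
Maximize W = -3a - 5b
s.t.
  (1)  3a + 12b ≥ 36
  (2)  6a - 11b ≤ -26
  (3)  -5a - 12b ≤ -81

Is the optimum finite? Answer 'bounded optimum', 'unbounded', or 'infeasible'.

From the feasible point (579/127, 616/127), moving in the direction (-12, 5) keeps every constraint satisfied while W increases without bound.

unbounded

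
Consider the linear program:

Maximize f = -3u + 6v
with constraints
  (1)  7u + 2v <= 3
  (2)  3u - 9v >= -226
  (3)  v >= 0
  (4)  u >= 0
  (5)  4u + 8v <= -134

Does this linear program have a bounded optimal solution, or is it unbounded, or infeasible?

infeasible

The boundaries 7u + 2v = 3 and v = 0 meet at (3/7, 0), but that point violates 4u + 8v ≤ -134. Every candidate vertex is excluded by some other constraint, so the feasible region is empty.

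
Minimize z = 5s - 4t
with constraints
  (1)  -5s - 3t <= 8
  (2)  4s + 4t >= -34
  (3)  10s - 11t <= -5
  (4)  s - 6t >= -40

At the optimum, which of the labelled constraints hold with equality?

(1) and (4)

Extreme points and z = 5s - 4t:
  (-103/85, -11/17) → z = -59/17
  (-56/11, 64/11) → z = -536/11
  (410/49, 395/49) → z = 470/49

The minimum is at (-56/11, 64/11). Substituting into each constraint, equality holds for (1) and (4); the remaining constraints have slack.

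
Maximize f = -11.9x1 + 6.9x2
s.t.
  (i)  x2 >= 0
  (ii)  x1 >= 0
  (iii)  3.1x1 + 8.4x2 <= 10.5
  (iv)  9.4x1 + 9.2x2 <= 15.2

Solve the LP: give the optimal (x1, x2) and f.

x1 = 0, x2 = 1.25, maximum f = 8.625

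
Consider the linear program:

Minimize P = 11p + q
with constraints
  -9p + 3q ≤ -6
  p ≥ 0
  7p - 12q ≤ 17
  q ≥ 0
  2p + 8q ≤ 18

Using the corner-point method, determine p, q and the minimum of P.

Corner points and P = 11p + q:
  (2/3, 0) → P = 22/3
  (17/13, 25/13) → P = 212/13
  (17/7, 0) → P = 187/7
  (22/5, 23/20) → P = 991/20

At the optimal vertex, -9p + 3q = -6 and q = 0.
Solving simultaneously gives p = 2/3, q = 0.

p = 2/3, q = 0, minimum P = 22/3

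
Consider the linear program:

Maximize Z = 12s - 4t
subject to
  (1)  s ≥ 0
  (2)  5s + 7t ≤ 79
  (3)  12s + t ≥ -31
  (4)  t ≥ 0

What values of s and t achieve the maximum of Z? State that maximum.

s = 79/5, t = 0, maximum Z = 948/5

Extreme points and Z = 12s - 4t:
  (0, 79/7) → Z = -316/7
  (0, 0) → Z = 0
  (79/5, 0) → Z = 948/5

The binding constraints are 5s + 7t = 79 and t = 0.
Solving simultaneously gives s = 79/5, t = 0.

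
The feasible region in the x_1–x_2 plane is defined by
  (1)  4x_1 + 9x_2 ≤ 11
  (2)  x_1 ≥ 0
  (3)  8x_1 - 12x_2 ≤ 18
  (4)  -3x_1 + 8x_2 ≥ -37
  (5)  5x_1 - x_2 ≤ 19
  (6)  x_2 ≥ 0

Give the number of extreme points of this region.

4

Pairwise boundary intersections that survive every other constraint:
  (0, 11/9)
  (49/20, 2/15)
  (0, 0)
  (9/4, 0)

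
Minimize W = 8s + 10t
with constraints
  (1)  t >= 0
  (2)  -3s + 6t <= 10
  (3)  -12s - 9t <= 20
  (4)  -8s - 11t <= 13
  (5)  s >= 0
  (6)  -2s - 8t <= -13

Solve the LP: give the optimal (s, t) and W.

s = 0, t = 13/8, minimum W = 65/4

Extreme points and W = 8s + 10t:
  (13/2, 0) → W = 52
  (0, 5/3) → W = 50/3
  (0, 13/8) → W = 65/4
The feasible region is unbounded (it extends along (1, 0), (2, 1)), but W strictly increases along every unbounded feasible direction, so there is no improving ray and the minimum is attained at a vertex.

At the optimal vertex, s = 0 and -2s - 8t = -13.
Solving simultaneously gives s = 0, t = 13/8.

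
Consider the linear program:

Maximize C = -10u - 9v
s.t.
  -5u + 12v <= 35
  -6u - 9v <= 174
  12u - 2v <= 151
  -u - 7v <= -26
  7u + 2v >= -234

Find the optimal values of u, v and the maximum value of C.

At the optimal vertex, -5u + 12v = 35 and -u - 7v = -26.
Solving simultaneously gives u = 67/47, v = 165/47.

u = 67/47, v = 165/47, maximum C = -2155/47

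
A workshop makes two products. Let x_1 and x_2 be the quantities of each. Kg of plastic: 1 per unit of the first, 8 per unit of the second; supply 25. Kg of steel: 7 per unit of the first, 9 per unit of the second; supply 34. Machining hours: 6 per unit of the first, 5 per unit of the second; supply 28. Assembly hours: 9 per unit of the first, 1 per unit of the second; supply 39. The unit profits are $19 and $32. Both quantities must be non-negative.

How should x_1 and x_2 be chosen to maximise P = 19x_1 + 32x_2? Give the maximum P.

x_1 = 1, x_2 = 3, maximum P = 115

Corner points and P = 19x_1 + 32x_2:
  (0, 0) → P = 0
  (0, 25/8) → P = 100
  (13/3, 0) → P = 247/3
  (1, 3) → P = 115
  (317/74, 33/74) → P = 7079/74

The optimum lies where x_1 + 8x_2 = 25 and 7x_1 + 9x_2 = 34.
Solving simultaneously gives x_1 = 1, x_2 = 3.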